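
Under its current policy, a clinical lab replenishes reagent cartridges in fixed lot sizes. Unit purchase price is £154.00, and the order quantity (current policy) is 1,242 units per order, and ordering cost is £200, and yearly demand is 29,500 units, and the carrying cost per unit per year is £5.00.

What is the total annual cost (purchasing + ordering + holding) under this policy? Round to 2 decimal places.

Orders/yr = 29,500/1,242 = 23.752; ordering cost = 23.752 × £200 = £4,750.40
Average inventory = 1,242/2 = 621; holding cost = 621 × £5 = £3,105.00
Purchase cost = D·C = 29,500 × 154 = £4,543,000.00
Total = £4,750.40 + £3,105.00 + £4,543,000.00 = £4,550,855.40

£4,550,855.40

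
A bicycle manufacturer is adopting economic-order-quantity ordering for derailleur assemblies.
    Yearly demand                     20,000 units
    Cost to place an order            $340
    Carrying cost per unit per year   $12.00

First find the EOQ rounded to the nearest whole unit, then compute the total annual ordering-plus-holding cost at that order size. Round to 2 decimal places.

$12,774.98

EOQ = √(2DS/H) = √(2 × 20,000 × 340 / 12)
    = √(1,133,333.33) ≈ 1,064.58 → Q = 1,065 units
Annual ordering cost = (D/Q)·S = (20,000/1,065) × 340 = $6,384.98
Annual holding cost  = (Q/2)·H = (1,065/2) × 12 = $6,390.00
Total = $6,384.98 + $6,390.00 = $12,774.98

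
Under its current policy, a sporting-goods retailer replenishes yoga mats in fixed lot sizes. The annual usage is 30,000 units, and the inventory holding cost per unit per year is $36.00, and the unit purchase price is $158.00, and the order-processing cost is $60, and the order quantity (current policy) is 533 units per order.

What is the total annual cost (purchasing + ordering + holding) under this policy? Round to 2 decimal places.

Annual ordering cost = (D/Q)·S = (30,000/533) × 60 = $3,377.11
Annual holding cost  = (Q/2)·H = (533/2) × 36 = $9,594.00
Purchase cost = D·C = 30,000 × 158 = $4,740,000.00
Total = $3,377.11 + $9,594.00 + $4,740,000.00 = $4,752,971.11

$4,752,971.11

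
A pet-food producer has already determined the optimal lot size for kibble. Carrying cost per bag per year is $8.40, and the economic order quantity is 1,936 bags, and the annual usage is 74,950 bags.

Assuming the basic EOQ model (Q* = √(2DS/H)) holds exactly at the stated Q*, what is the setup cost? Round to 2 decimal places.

$210.03

From Q* = √(2DS/H) ⇒ Q*² = 2DS/H.
S = Q²H / (2D) = 1,936² × 8.4 / (2 × 74,950) = 210.0334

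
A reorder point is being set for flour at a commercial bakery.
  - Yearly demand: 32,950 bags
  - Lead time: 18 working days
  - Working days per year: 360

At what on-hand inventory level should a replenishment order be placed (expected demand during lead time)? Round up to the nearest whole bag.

1,648 bags

Daily demand d = 32,950 / 360 = 91.528 bags/day
Demand during lead time = 91.528 × 18 = 1,647.50
Reorder point = 1,647.50 → round up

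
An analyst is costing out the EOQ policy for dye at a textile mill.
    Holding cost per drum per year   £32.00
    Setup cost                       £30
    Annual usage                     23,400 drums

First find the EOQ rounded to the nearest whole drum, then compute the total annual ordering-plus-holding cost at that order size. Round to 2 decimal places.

Q* = √(2·D·S / H) = √(2·23,400·30 / 32) = √43,875.0 ≈ 209.46 → Q = 209 drums
Annual ordering cost = (D/Q)·S = (23,400/209) × 30 = £3,358.85
Annual holding cost  = (Q/2)·H = (209/2) × 32 = £3,344.00
Total = £3,358.85 + £3,344.00 = £6,702.85

£6,702.85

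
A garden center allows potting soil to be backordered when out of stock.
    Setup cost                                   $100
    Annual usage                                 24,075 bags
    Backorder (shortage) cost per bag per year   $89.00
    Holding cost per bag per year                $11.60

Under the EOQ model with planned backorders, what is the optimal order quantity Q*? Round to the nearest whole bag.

685 bags

Q* = √(2DS/H) · √((H + b)/b)
   = √(2 × 24,075 × 100 / 11.6) · √((11.6 + 89) / 89)
   = 644.272 × 1.0632 ≈ 684.97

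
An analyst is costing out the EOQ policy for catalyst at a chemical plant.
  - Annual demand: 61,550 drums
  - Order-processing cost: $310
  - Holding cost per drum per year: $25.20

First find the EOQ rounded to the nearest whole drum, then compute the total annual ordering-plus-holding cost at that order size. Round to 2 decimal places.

Q* = √(2·D·S / H) = √(2·61,550·310 / 25.2) = √1,514,325.4 ≈ 1,230.58 → Q = 1,231 drums
Annual ordering cost = (D/Q)·S = (61,550/1,231) × 310 = $15,500.00
Annual holding cost  = (Q/2)·H = (1,231/2) × 25.2 = $15,510.60
Total = $15,500.00 + $15,510.60 = $31,010.60

$31,010.60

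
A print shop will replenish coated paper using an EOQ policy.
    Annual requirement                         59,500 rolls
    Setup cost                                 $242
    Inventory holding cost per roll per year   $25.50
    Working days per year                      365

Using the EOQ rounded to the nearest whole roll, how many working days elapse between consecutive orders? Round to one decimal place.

EOQ = √(2DS/H) = √(2 × 59,500 × 242 / 25.5)
    = √(1,129,333.33) ≈ 1,062.70 → Q = 1,063 rolls
Cycle time = (working days × Q)/D = (365 × 1,063) / 59,500 = 6.521 days

6.5 days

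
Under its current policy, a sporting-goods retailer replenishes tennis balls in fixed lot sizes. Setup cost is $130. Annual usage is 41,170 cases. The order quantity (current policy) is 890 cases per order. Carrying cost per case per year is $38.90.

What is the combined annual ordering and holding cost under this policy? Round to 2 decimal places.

$23,324.10

Ordering: D/Q × S = 41,170/890 × $130 = $6,013.60
Holding:  Q/2 × H = 890/2 × $38.9 = $17,310.50
Total = $6,013.60 + $17,310.50 = $23,324.10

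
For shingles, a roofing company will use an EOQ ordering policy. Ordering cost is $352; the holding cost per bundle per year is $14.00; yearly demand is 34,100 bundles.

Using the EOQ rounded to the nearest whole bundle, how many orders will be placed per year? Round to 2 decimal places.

26.05 orders per year

EOQ = √(2DS/H) = √(2 × 34,100 × 352 / 14)
    = √(1,714,742.86) ≈ 1,309.48 → Q = 1,309
Orders per year = D/Q = 34,100 / 1,309 = 26.050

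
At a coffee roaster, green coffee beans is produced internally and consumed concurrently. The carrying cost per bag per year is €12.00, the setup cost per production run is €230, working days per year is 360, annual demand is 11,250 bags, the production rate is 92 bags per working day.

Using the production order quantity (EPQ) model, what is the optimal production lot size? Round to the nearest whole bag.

Daily demand d = 11,250/360 = 31.250; p = 92; 1 − d/p = 0.66033
EPQ = √(2DS / (H(1 − d/p)))
    = √(2 × 11,250 × 230 / (12 × 0.66033)) ≈ 808.14

808 bags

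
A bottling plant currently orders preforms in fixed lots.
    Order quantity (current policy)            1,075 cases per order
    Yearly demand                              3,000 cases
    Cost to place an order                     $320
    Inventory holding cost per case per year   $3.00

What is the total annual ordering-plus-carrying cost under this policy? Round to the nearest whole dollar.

Orders/yr = 3,000/1,075 = 2.791; ordering cost = 2.791 × $320 = $893.02
Average inventory = 1,075/2 = 537.5; holding cost = 537.5 × $3 = $1,612.50
Total = $893.02 + $1,612.50 = $2,505.52

$2,506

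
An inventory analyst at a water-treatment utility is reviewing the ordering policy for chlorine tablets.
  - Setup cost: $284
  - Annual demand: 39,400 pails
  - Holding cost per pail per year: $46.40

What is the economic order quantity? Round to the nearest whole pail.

694 pails

EOQ = √(2DS/H) = √(2 × 39,400 × 284 / 46.4)
    = √(482,310.34) ≈ 694.49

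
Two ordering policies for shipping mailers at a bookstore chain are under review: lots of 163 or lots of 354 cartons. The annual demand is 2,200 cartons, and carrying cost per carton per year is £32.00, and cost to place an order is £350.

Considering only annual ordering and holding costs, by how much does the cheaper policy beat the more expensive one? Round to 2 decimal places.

£507.21

For each Q, cost = (D/Q)·S + (Q/2)·H.
TC(163) = (2,200/163)×350 + (163/2)×32 = £7,331.93
TC(354) = (2,200/354)×350 + (354/2)×32 = £7,839.14
|ΔTC| = |£7,331.93 − £7,839.14| = £507.21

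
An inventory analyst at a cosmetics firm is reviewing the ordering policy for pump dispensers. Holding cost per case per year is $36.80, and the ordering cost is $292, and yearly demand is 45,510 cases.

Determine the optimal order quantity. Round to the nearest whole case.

850 cases

2DS/H = 2·45,510·292/36.8 = 722,223.91
EOQ = √722,223.91 ≈ 849.84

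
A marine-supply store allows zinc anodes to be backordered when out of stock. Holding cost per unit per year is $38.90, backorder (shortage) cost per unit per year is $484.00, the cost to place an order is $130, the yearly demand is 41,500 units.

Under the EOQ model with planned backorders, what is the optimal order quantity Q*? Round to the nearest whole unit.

547 units

Basic EOQ = √(2·41,500·130/38.9) = 526.667
Backorder adjustment √((H+b)/b) = √((38.9+484)/484) = 1.0394
Q* = 526.667 × 1.0394 ≈ 547.42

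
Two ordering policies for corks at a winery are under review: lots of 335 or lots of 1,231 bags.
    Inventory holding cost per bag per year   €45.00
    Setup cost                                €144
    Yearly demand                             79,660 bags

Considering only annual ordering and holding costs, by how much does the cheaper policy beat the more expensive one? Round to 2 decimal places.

€4,763.44

TC(Q) = (D/Q)S + (Q/2)H
TC(335) = (79,660/335)×144 + (335/2)×45 = €41,779.41
TC(1,231) = (79,660/1,231)×144 + (1,231/2)×45 = €37,015.97
Cheaper: Q = 1,231.  Difference = €4,763.44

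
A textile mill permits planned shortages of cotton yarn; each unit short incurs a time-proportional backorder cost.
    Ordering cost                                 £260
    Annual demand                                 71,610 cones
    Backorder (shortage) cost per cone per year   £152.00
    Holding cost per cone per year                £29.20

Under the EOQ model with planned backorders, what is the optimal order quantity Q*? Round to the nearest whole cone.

1,233 cones

Q* = √(2DS/H) · √((H + b)/b)
   = √(2 × 71,610 × 260 / 29.2) · √((29.2 + 152) / 152)
   = 1,129.268 × 1.0918 ≈ 1,232.98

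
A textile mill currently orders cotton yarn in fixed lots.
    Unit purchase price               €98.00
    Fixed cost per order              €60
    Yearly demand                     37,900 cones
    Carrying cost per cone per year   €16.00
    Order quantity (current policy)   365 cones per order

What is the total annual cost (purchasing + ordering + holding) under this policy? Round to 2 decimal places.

Ordering: D/Q × S = 37,900/365 × €60 = €6,230.14
Holding:  Q/2 × H = 365/2 × €16 = €2,920.00
Purchase cost = D·C = 37,900 × 98 = €3,714,200.00
Total = €6,230.14 + €2,920.00 + €3,714,200.00 = €3,723,350.14

€3,723,350.14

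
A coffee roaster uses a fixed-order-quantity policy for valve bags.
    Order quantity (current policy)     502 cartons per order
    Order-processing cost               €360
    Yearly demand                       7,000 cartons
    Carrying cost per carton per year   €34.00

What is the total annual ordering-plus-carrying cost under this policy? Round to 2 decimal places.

€13,553.92

Ordering: D/Q × S = 7,000/502 × €360 = €5,019.92
Holding:  Q/2 × H = 502/2 × €34 = €8,534.00
Total = €5,019.92 + €8,534.00 = €13,553.92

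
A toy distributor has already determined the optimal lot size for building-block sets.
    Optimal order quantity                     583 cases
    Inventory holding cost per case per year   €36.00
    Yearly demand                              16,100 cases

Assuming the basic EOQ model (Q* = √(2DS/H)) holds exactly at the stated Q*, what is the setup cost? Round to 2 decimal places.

€380.00

From Q* = √(2DS/H) ⇒ Q*² = 2DS/H.
S = Q²H / (2D) = 583² × 36 / (2 × 16,100) = 380.0001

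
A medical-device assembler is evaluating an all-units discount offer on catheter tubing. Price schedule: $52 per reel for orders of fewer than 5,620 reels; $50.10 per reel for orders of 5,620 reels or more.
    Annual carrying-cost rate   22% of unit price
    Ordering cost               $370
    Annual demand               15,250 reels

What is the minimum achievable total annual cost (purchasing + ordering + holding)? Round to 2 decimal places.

H₁ = 22%×$52 = $11.4400;  H₂ = 22%×$50.10 = $11.0220
EOQ₁ = √(2×15,250×370/11.4400) = 993.20  (< 5,620, feasible at tier 1)
EOQ₂ = √(2×15,250×370/11.0220) = 1,011.86  (< 5,620 → use Q = 5,620 at tier-2 price)
TC(tier 1 (EOQ₁), Q≈993.2) = $804,362.24
TC(tier 2, Q≈5,620.0) = $796,000.82
Minimum at tier 2: $796,000.82

$796,000.82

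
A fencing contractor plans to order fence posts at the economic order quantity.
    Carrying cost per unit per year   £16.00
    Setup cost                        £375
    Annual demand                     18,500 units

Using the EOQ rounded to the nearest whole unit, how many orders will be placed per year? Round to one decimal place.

Q* = √(2·D·S / H) = √(2·18,500·375 / 16) = √867,187.5 ≈ 931.23 → Q = 931
Orders per year = D/Q = 18,500 / 931 = 19.871

19.9 orders per year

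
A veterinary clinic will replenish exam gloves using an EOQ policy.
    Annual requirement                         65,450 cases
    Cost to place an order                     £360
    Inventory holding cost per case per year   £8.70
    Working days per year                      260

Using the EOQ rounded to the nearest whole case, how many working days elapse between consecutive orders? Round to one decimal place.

Q* = √(2·D·S / H) = √(2·65,450·360 / 8.7) = √5,416,551.7 ≈ 2,327.35 → Q = 2,327 cases
T = Q/D × 260 days = 2,327/65,450 × 260 = 9.244 days

9.2 days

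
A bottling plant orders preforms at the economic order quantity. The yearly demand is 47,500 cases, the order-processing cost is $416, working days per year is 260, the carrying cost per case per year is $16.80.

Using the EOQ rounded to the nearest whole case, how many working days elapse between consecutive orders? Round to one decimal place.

Q* = √(2·D·S / H) = √(2·47,500·416 / 16.8) = √2,352,381.0 ≈ 1,533.75 → Q = 1,534 cases
Days between orders = 260 / (D/Q) = 260 / 30.965 ≈ 8.397

8.4 days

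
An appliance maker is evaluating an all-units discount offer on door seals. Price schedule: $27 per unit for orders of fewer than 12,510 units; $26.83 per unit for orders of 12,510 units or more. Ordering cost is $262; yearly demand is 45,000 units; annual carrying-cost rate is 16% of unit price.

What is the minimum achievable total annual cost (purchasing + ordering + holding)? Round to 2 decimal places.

$1,225,092.85

H₁ = 16%×$27 = $4.3200;  H₂ = 16%×$26.83 = $4.2928
EOQ₁ = √(2×45,000×262/4.3200) = 2,336.31  (< 12,510, feasible at tier 1)
EOQ₂ = √(2×45,000×262/4.2928) = 2,343.70  (< 12,510 → use Q = 12,510 at tier-2 price)
TC(tier 1 (EOQ₁), Q≈2,336.3) = $1,225,092.85
TC(tier 2, Q≈12,510.0) = $1,235,143.91
Minimum at tier 1 (EOQ₁): $1,225,092.85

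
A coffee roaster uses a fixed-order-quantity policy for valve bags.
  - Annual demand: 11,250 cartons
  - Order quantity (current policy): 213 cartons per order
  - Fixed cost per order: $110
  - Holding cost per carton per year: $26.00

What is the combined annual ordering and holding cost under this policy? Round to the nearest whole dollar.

$8,579

Annual ordering cost = (D/Q)·S = (11,250/213) × 110 = $5,809.86
Annual holding cost  = (Q/2)·H = (213/2) × 26 = $2,769.00
Total = $5,809.86 + $2,769.00 = $8,578.86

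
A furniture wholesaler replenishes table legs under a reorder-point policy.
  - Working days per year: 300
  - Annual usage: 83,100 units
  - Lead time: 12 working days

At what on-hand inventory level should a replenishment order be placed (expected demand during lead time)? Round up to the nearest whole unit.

3,324 units

Daily demand d = 83,100 / 300 = 277.000 units/day
Demand during lead time = 277.000 × 12 = 3,324.00
Reorder point = 3,324.00 → round up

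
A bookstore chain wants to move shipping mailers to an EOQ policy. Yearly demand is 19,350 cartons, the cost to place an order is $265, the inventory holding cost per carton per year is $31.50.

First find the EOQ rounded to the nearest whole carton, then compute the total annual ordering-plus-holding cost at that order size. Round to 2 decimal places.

2DS/H = 2·19,350·265/31.5 = 325,571.43
EOQ = √325,571.43 ≈ 570.59 → Q = 571 cartons
Orders/yr = 19,350/571 = 33.888; ordering cost = 33.888 × $265 = $8,980.30
Average inventory = 571/2 = 285.5; holding cost = 285.5 × $31.5 = $8,993.25
Total = $8,980.30 + $8,993.25 = $17,973.55

$17,973.55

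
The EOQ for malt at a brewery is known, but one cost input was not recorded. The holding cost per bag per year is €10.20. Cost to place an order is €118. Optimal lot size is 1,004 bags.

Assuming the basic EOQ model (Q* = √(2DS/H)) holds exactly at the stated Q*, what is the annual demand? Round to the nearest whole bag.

From Q* = √(2DS/H) ⇒ Q*² = 2DS/H.
D = Q²H / (2S) = 1,004² × 10.2 / (2 × 118) = 43,566.79

43,567 bags per year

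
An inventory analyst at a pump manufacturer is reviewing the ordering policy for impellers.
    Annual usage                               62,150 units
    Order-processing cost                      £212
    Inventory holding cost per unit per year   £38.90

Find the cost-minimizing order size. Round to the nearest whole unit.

823 units

EOQ = √(2DS/H) = √(2 × 62,150 × 212 / 38.9)
    = √(677,419.02) ≈ 823.05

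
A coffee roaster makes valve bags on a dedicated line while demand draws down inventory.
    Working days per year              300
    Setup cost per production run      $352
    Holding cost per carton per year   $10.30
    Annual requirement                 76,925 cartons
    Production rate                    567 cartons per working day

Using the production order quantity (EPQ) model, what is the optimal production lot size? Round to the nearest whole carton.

d = 76,925/300 = 256.4167 cartons/day;  effective holding cost H(1 − d/p) = 10.3·(1 − 256.4167/567) = 5.64199
Q* = √(2DS / H_eff) = √(2·76,925·352 / 5.64199) ≈ 3,098.16

3,098 cartons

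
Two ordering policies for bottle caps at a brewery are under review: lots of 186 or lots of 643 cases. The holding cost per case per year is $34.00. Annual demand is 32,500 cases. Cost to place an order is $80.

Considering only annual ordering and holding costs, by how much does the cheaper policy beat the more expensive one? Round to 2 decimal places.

$2,165.95

Annual cost at Q: ordering D·S/Q plus holding Q·H/2.
TC(186) = (32,500/186)×80 + (186/2)×34 = $17,140.49
TC(643) = (32,500/643)×80 + (643/2)×34 = $14,974.55
|ΔTC| = |$17,140.49 − $14,974.55| = $2,165.95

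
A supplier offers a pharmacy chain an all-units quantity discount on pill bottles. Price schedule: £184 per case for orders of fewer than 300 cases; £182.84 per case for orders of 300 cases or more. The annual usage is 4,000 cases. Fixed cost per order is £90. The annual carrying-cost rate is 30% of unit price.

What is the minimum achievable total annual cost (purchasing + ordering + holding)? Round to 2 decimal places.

H₁ = 30%×£184 = £55.2000;  H₂ = 30%×£182.84 = £54.8520
EOQ₁ = √(2×4,000×90/55.2000) = 114.21  (< 300, feasible at tier 1)
EOQ₂ = √(2×4,000×90/54.8520) = 114.57  (< 300 → use Q = 300 at tier-2 price)
TC(tier 1 (EOQ₁), Q≈114.2) = £742,304.28
TC(tier 2, Q≈300.0) = £740,787.80
Minimum at tier 2: £740,787.80

£740,787.80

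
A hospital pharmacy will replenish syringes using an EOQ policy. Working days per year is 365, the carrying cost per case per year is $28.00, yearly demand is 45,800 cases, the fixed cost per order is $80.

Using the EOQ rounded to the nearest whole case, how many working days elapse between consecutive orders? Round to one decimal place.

Q* = √(2·D·S / H) = √(2·45,800·80 / 28) = √261,714.3 ≈ 511.58 → Q = 512 cases
Days between orders = 365 / (D/Q) = 365 / 89.453 ≈ 4.080

4.1 days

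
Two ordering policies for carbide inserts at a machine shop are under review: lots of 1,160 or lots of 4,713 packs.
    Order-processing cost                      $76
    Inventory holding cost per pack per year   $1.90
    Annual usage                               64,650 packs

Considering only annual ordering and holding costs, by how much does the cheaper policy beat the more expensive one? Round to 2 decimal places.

$182.18

TC(Q) = (D/Q)S + (Q/2)H
TC(1,160) = (64,650/1,160)×76 + (1,160/2)×1.9 = $5,337.69
TC(4,713) = (64,650/4,713)×76 + (4,713/2)×1.9 = $5,519.87
Cheaper: Q = 1,160.  Difference = $182.18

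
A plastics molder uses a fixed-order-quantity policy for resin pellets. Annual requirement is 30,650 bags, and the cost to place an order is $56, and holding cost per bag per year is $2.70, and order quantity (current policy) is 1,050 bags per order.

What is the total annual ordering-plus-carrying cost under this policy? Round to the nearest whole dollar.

Orders/yr = 30,650/1,050 = 29.190; ordering cost = 29.190 × $56 = $1,634.67
Average inventory = 1,050/2 = 525; holding cost = 525 × $2.7 = $1,417.50
Total = $1,634.67 + $1,417.50 = $3,052.17

$3,052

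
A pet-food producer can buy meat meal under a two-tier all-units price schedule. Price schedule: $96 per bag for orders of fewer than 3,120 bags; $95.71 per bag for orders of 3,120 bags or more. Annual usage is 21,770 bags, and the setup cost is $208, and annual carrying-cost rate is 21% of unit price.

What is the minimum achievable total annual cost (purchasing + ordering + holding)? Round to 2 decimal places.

H₁ = 21%×$96 = $20.1600;  H₂ = 21%×$95.71 = $20.0991
EOQ₁ = √(2×21,770×208/20.1600) = 670.24  (< 3,120, feasible at tier 1)
EOQ₂ = √(2×21,770×208/20.0991) = 671.26  (< 3,120 → use Q = 3,120 at tier-2 price)
TC(tier 1 (EOQ₁), Q≈670.2) = $2,103,432.05
TC(tier 2, Q≈3,120.0) = $2,116,412.63
Minimum at tier 1 (EOQ₁): $2,103,432.05

$2,103,432.05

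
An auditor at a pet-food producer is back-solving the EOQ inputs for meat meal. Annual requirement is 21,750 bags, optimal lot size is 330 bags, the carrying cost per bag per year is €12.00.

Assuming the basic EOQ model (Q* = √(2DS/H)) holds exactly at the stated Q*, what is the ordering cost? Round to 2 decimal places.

€30.04

Since Q* = (2DS/H)^½, squaring gives Q*²·H = 2DS.
S = Q²H / (2D) = 330² × 12 / (2 × 21,750) = 30.0414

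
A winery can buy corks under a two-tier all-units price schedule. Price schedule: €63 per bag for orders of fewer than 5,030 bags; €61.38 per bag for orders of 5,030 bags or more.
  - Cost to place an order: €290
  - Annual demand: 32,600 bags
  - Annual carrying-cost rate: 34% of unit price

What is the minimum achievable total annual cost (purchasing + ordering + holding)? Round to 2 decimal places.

H₁ = 34%×€63 = €21.4200;  H₂ = 34%×€61.38 = €20.8692
EOQ₁ = √(2×32,600×290/21.4200) = 939.54  (< 5,030, feasible at tier 1)
EOQ₂ = √(2×32,600×290/20.8692) = 951.85  (< 5,030 → use Q = 5,030 at tier-2 price)
TC(tier 1 (EOQ₁), Q≈939.5) = €2,073,924.84
TC(tier 2, Q≈5,030.0) = €2,055,353.56
Minimum at tier 2: €2,055,353.56

€2,055,353.56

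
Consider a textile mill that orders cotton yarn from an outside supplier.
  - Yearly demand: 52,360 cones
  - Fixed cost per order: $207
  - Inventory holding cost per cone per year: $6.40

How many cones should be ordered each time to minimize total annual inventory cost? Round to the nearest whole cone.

Optimal lot size Q* = (2 × 52,360 × $207 / $6.4)^½ ≈ 1,840.39

1,840 cones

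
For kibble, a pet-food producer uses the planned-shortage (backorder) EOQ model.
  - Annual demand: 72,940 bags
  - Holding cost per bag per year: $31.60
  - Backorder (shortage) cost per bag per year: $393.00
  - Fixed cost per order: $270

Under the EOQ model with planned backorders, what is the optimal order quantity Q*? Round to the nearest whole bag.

Q* = √(2DS/H) · √((H + b)/b)
   = √(2 × 72,940 × 270 / 31.6) · √((31.6 + 393) / 393)
   = 1,116.442 × 1.0394 ≈ 1,160.46

1,160 bags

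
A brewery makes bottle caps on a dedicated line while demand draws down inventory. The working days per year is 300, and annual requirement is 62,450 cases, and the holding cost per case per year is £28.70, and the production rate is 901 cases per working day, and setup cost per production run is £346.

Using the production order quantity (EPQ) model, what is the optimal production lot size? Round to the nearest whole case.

1,399 cases

d = 62,450/300 = 208.1667 cases/day;  effective holding cost H(1 − d/p) = 28.7·(1 − 208.1667/901) = 22.06916
Q* = √(2DS / H_eff) = √(2·62,450·346 / 22.06916) ≈ 1,399.35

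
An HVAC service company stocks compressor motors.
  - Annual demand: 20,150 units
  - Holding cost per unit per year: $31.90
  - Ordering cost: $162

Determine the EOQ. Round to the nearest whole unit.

452 units

2DS/H = 2·20,150·162/31.9 = 204,658.31
EOQ = √204,658.31 ≈ 452.39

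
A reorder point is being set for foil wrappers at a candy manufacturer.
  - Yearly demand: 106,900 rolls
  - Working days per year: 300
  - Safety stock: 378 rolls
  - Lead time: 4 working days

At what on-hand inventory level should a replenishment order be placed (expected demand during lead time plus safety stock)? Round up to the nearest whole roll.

1,804 rolls

Daily demand d = 106,900 / 300 = 356.333 rolls/day
Demand during lead time = 356.333 × 4 = 1,425.33
Reorder point = 1,425.33 + 378 = 1,803.33 → round up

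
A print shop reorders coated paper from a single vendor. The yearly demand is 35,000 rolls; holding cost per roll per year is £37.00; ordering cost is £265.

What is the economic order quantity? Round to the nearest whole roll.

2DS/H = 2·35,000·265/37 = 501,351.35
EOQ = √501,351.35 ≈ 708.06

708 rolls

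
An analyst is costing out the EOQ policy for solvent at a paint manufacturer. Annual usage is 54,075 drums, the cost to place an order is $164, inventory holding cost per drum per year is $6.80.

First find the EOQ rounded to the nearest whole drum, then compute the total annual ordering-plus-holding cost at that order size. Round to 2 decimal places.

$10,982.21

EOQ = √(2DS/H) = √(2 × 54,075 × 164 / 6.8)
    = √(2,608,323.53) ≈ 1,615.03 → Q = 1,615 drums
Orders/yr = 54,075/1,615 = 33.483; ordering cost = 33.483 × $164 = $5,491.21
Average inventory = 1,615/2 = 807.5; holding cost = 807.5 × $6.8 = $5,491.00
Total = $5,491.21 + $5,491.00 = $10,982.21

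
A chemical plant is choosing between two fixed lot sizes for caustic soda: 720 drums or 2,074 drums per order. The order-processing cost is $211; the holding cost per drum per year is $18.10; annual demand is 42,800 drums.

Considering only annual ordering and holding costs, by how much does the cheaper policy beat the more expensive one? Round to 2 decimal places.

$4,065.21

Annual cost at Q: ordering D·S/Q plus holding Q·H/2.
TC(720) = (42,800/720)×211 + (720/2)×18.1 = $19,058.78
TC(2,074) = (42,800/2,074)×211 + (2,074/2)×18.1 = $23,123.99
Lots of 720 are cheaper by $4,065.21.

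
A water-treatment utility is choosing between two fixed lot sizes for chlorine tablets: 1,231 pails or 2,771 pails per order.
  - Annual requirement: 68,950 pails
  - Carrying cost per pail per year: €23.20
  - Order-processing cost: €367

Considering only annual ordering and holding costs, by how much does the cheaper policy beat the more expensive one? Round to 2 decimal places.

€6,439.78

For each Q, cost = (D/Q)·S + (Q/2)·H.
TC(1,231) = (68,950/1,231)×367 + (1,231/2)×23.2 = €34,835.77
TC(2,771) = (68,950/2,771)×367 + (2,771/2)×23.2 = €41,275.56
Lots of 1,231 are cheaper by €6,439.78.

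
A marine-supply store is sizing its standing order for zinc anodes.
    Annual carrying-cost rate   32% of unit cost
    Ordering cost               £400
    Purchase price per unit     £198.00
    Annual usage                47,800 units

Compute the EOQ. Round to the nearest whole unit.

Holding cost per unit per year: H = 32% × £198 = £63.3600
2DS/H = 2·47,800·400/63.36 = 603,535.35
EOQ = √603,535.35 ≈ 776.88

777 units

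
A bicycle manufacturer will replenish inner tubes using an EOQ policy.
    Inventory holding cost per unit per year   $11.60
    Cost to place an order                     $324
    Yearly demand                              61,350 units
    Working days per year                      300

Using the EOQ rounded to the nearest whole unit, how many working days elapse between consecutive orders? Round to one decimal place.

Optimal lot size Q* = (2 × 61,350 × $324 / $11.6)^½ ≈ 1,851.25 → Q = 1,851 units
T = Q/D × 300 days = 1,851/61,350 × 300 = 9.051 days

9.1 days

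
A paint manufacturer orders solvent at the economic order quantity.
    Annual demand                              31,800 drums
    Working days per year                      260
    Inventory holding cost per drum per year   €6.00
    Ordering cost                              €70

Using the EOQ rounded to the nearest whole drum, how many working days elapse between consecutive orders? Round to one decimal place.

7.0 days

2DS/H = 2·31,800·70/6 = 742,000.00
EOQ = √742,000.00 ≈ 861.39 → Q = 861 drums
Cycle time = (working days × Q)/D = (260 × 861) / 31,800 = 7.040 days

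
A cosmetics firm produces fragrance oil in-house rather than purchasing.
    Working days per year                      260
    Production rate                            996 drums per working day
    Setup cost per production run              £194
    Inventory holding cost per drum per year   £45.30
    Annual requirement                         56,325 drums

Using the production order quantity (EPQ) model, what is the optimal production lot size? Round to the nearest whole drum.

Daily demand d = 56,325/260 = 216.635; p = 996; 1 − d/p = 0.78250
EPQ = √(2DS / (H(1 − d/p)))
    = √(2 × 56,325 × 194 / (45.3 × 0.78250)) ≈ 785.19

785 drums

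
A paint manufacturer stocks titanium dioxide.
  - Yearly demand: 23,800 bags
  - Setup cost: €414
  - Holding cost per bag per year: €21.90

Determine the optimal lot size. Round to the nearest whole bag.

Optimal lot size Q* = (2 × 23,800 × €414 / €21.9)^½ ≈ 948.60

949 bags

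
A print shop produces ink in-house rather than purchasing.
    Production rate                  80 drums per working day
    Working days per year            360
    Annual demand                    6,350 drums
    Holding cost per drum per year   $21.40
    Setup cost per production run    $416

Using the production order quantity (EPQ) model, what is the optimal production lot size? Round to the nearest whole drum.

563 drums

d = 6,350/360 = 17.6389 drums/day;  effective holding cost H(1 − d/p) = 21.4·(1 − 17.6389/80) = 16.68160
Q* = √(2DS / H_eff) = √(2·6,350·416 / 16.68160) ≈ 562.77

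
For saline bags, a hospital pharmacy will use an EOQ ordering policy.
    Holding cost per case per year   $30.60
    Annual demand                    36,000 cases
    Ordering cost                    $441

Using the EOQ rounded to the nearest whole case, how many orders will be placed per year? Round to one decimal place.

35.3 orders per year

Optimal lot size Q* = (2 × 36,000 × $441 / $30.6)^½ ≈ 1,018.65 → Q = 1,019
Orders per year = D/Q = 36,000 / 1,019 = 35.329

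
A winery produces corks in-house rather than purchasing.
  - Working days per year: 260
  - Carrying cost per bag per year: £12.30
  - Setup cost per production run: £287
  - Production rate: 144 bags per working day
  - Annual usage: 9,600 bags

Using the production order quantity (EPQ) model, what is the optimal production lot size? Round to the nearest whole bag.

776 bags

Daily demand d = 9,600/260 = 36.923; p = 144; 1 − d/p = 0.74359
EPQ = √(2DS / (H(1 − d/p)))
    = √(2 × 9,600 × 287 / (12.3 × 0.74359)) ≈ 776.20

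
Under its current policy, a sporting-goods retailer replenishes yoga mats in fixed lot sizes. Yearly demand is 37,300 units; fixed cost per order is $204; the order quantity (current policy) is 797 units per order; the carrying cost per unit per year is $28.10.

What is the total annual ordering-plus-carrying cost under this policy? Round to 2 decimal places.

Annual ordering cost = (D/Q)·S = (37,300/797) × 204 = $9,547.30
Annual holding cost  = (Q/2)·H = (797/2) × 28.1 = $11,197.85
Total = $9,547.30 + $11,197.85 = $20,745.15

$20,745.15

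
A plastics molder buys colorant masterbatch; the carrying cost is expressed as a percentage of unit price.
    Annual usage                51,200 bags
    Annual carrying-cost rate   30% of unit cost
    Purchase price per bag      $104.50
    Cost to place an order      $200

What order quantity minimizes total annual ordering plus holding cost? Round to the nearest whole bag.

808 bags

Holding cost per bag per year: H = 30% × $104.5 = $31.3500
Q* = √(2·D·S / H) = √(2·51,200·200 / 31.35) = √653,269.5 ≈ 808.25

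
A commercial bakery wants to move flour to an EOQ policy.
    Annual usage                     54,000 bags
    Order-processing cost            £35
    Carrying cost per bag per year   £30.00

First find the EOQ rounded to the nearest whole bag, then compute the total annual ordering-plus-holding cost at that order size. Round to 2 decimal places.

EOQ = √(2DS/H) = √(2 × 54,000 × 35 / 30)
    = √(126,000.00) ≈ 354.96 → Q = 355 bags
Ordering: D/Q × S = 54,000/355 × £35 = £5,323.94
Holding:  Q/2 × H = 355/2 × £30 = £5,325.00
Total = £5,323.94 + £5,325.00 = £10,648.94

£10,648.94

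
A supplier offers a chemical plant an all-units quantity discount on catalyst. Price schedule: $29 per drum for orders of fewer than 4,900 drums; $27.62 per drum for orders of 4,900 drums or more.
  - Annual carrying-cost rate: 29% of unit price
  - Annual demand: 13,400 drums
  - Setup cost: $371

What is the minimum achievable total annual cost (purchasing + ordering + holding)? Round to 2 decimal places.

H₁ = 29%×$29 = $8.4100;  H₂ = 29%×$27.62 = $8.0098
EOQ₁ = √(2×13,400×371/8.4100) = 1,087.32  (< 4,900, feasible at tier 1)
EOQ₂ = √(2×13,400×371/8.0098) = 1,114.15  (< 4,900 → use Q = 4,900 at tier-2 price)
TC(tier 1 (EOQ₁), Q≈1,087.3) = $397,744.34
TC(tier 2, Q≈4,900.0) = $390,746.58
Minimum at tier 2: $390,746.58

$390,746.58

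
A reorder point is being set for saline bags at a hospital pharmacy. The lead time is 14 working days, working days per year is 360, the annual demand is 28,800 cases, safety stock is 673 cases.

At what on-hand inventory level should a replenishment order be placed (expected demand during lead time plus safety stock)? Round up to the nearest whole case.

Daily demand d = 28,800 / 360 = 80.000 cases/day
Demand during lead time = 80.000 × 14 = 1,120.00
Reorder point = 1,120.00 + 673 = 1,793.00 → round up

1,793 cases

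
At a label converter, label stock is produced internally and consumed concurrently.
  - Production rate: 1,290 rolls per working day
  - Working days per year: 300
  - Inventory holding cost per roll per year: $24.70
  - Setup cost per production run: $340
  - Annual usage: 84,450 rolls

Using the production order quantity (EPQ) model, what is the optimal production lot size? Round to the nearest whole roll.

1,724 rolls

d = 84,450/300 = 281.5000 rolls/day;  effective holding cost H(1 − d/p) = 24.7·(1 − 281.5000/1290) = 19.31004
Q* = √(2DS / H_eff) = √(2·84,450·340 / 19.31004) ≈ 1,724.50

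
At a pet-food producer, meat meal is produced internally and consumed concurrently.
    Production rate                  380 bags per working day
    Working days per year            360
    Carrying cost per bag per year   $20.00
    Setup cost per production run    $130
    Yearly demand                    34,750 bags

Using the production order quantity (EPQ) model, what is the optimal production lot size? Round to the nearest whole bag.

d = 34,750/360 = 96.5278 bags/day;  effective holding cost H(1 − d/p) = 20·(1 − 96.5278/380) = 14.91959
Q* = √(2DS / H_eff) = √(2·34,750·130 / 14.91959) ≈ 778.19

778 bags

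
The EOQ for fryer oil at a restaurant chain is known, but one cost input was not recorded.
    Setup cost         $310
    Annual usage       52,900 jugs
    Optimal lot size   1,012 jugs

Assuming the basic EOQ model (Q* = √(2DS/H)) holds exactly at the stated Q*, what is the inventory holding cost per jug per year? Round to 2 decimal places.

$32.02

EOQ relation: Q² = 2DS/H, so rearrange for the unknown.
H = 2DS / Q² = 2 × 52,900 × 310 / 1,012² = 32.0248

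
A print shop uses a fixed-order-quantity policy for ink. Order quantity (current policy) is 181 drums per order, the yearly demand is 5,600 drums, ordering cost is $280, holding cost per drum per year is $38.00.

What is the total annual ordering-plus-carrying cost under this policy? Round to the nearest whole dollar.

$12,102

Orders/yr = 5,600/181 = 30.939; ordering cost = 30.939 × $280 = $8,662.98
Average inventory = 181/2 = 90.5; holding cost = 90.5 × $38 = $3,439.00
Total = $8,662.98 + $3,439.00 = $12,101.98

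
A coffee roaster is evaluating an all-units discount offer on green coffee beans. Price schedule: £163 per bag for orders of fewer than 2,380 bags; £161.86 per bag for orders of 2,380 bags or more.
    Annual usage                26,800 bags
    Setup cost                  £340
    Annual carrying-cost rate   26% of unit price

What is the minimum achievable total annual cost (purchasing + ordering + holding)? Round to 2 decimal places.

H₁ = 26%×£163 = £42.3800;  H₂ = 26%×£161.86 = £42.0836
EOQ₁ = √(2×26,800×340/42.3800) = 655.75  (< 2,380, feasible at tier 1)
EOQ₂ = √(2×26,800×340/42.0836) = 658.06  (< 2,380 → use Q = 2,380 at tier-2 price)
TC(tier 1 (EOQ₁), Q≈655.8) = £4,396,190.88
TC(tier 2, Q≈2,380.0) = £4,391,756.06
Minimum at tier 2: £4,391,756.06

£4,391,756.06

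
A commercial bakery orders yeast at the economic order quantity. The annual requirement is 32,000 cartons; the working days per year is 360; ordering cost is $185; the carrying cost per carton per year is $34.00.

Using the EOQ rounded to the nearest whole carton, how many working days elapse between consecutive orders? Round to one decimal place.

6.6 days

Optimal lot size Q* = (2 × 32,000 × $185 / $34)^½ ≈ 590.11 → Q = 590 cartons
T = Q/D × 360 days = 590/32,000 × 360 = 6.638 days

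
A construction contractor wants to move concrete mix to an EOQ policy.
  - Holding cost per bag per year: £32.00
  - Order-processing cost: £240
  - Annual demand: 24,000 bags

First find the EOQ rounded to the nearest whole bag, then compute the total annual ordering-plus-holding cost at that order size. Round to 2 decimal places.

£19,200.00

Q* = √(2·D·S / H) = √(2·24,000·240 / 32) = √360,000.0 ≈ 600.00 → Q = 600 bags
Ordering: D/Q × S = 24,000/600 × £240 = £9,600.00
Holding:  Q/2 × H = 600/2 × £32 = £9,600.00
Total = £9,600.00 + £9,600.00 = £19,200.00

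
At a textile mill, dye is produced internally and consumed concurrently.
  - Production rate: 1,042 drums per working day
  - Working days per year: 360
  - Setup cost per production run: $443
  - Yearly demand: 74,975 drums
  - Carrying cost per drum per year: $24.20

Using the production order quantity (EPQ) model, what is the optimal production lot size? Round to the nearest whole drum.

1,852 drums

Daily demand d = 74,975/360 = 208.264; p = 1042; 1 − d/p = 0.80013
EPQ = √(2DS / (H(1 − d/p)))
    = √(2 × 74,975 × 443 / (24.2 × 0.80013)) ≈ 1,852.20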